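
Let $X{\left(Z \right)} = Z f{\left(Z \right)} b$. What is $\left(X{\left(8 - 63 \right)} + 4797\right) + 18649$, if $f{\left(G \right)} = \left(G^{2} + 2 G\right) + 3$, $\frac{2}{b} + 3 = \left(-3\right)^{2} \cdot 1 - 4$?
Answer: $-137044$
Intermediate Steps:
$b = 1$ ($b = \frac{2}{-3 - \left(4 - \left(-3\right)^{2} \cdot 1\right)} = \frac{2}{-3 + \left(9 \cdot 1 - 4\right)} = \frac{2}{-3 + \left(9 - 4\right)} = \frac{2}{-3 + 5} = \frac{2}{2} = 2 \cdot \frac{1}{2} = 1$)
$f{\left(G \right)} = 3 + G^{2} + 2 G$
$X{\left(Z \right)} = Z \left(3 + Z^{2} + 2 Z\right)$ ($X{\left(Z \right)} = Z \left(3 + Z^{2} + 2 Z\right) 1 = Z \left(3 + Z^{2} + 2 Z\right)$)
$\left(X{\left(8 - 63 \right)} + 4797\right) + 18649 = \left(\left(8 - 63\right) \left(3 + \left(8 - 63\right)^{2} + 2 \left(8 - 63\right)\right) + 4797\right) + 18649 = \left(- 55 \left(3 + \left(-55\right)^{2} + 2 \left(-55\right)\right) + 4797\right) + 18649 = \left(- 55 \left(3 + 3025 - 110\right) + 4797\right) + 18649 = \left(\left(-55\right) 2918 + 4797\right) + 18649 = \left(-160490 + 4797\right) + 18649 = -155693 + 18649 = -137044$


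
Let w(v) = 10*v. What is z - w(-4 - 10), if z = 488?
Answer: 628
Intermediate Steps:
z - w(-4 - 10) = 488 - 10*(-4 - 10) = 488 - 10*(-14) = 488 - 1*(-140) = 488 + 140 = 628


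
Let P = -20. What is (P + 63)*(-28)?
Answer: -1204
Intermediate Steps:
(P + 63)*(-28) = (-20 + 63)*(-28) = 43*(-28) = -1204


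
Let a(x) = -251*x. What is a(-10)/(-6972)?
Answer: -1255/3486 ≈ -0.36001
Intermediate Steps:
a(-10)/(-6972) = -251*(-10)/(-6972) = 2510*(-1/6972) = -1255/3486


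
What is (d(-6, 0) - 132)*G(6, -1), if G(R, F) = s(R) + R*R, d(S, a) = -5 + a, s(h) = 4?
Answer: -5480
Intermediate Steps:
G(R, F) = 4 + R**2 (G(R, F) = 4 + R*R = 4 + R**2)
(d(-6, 0) - 132)*G(6, -1) = ((-5 + 0) - 132)*(4 + 6**2) = (-5 - 132)*(4 + 36) = -137*40 = -5480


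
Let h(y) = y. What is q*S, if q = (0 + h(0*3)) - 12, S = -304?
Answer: 3648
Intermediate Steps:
q = -12 (q = (0 + 0*3) - 12 = (0 + 0) - 12 = 0 - 12 = -12)
q*S = -12*(-304) = 3648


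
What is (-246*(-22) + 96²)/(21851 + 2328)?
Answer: 14628/24179 ≈ 0.60499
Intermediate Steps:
(-246*(-22) + 96²)/(21851 + 2328) = (5412 + 9216)/24179 = 14628*(1/24179) = 14628/24179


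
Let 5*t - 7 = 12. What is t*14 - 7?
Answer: 231/5 ≈ 46.200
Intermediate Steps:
t = 19/5 (t = 7/5 + (⅕)*12 = 7/5 + 12/5 = 19/5 ≈ 3.8000)
t*14 - 7 = (19/5)*14 - 7 = 266/5 - 7 = 231/5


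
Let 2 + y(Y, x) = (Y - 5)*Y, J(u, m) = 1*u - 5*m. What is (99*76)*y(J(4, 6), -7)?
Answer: 6049296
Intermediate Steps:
J(u, m) = u - 5*m
y(Y, x) = -2 + Y*(-5 + Y) (y(Y, x) = -2 + (Y - 5)*Y = -2 + (-5 + Y)*Y = -2 + Y*(-5 + Y))
(99*76)*y(J(4, 6), -7) = (99*76)*(-2 + (4 - 5*6)² - 5*(4 - 5*6)) = 7524*(-2 + (4 - 30)² - 5*(4 - 30)) = 7524*(-2 + (-26)² - 5*(-26)) = 7524*(-2 + 676 + 130) = 7524*804 = 6049296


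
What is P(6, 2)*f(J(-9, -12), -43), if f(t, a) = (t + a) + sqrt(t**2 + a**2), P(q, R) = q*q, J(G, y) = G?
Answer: -1872 + 36*sqrt(1930) ≈ -290.46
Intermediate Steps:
P(q, R) = q**2
f(t, a) = a + t + sqrt(a**2 + t**2) (f(t, a) = (a + t) + sqrt(a**2 + t**2) = a + t + sqrt(a**2 + t**2))
P(6, 2)*f(J(-9, -12), -43) = 6**2*(-43 - 9 + sqrt((-43)**2 + (-9)**2)) = 36*(-43 - 9 + sqrt(1849 + 81)) = 36*(-43 - 9 + sqrt(1930)) = 36*(-52 + sqrt(1930)) = -1872 + 36*sqrt(1930)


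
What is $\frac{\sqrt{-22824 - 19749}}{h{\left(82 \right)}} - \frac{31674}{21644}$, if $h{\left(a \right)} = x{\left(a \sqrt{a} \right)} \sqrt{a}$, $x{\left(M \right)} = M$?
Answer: $- \frac{15837}{10822} + \frac{i \sqrt{42573}}{6724} \approx -1.4634 + 0.030686 i$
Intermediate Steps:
$h{\left(a \right)} = a^{2}$ ($h{\left(a \right)} = a \sqrt{a} \sqrt{a} = a^{\frac{3}{2}} \sqrt{a} = a^{2}$)
$\frac{\sqrt{-22824 - 19749}}{h{\left(82 \right)}} - \frac{31674}{21644} = \frac{\sqrt{-22824 - 19749}}{82^{2}} - \frac{31674}{21644} = \frac{\sqrt{-42573}}{6724} - \frac{15837}{10822} = i \sqrt{42573} \cdot \frac{1}{6724} - \frac{15837}{10822} = \frac{i \sqrt{42573}}{6724} - \frac{15837}{10822} = - \frac{15837}{10822} + \frac{i \sqrt{42573}}{6724}$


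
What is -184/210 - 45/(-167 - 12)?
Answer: -11743/18795 ≈ -0.62479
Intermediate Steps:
-184/210 - 45/(-167 - 12) = -184*1/210 - 45/(-179) = -92/105 - 45*(-1/179) = -92/105 + 45/179 = -11743/18795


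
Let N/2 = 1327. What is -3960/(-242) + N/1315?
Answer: 265894/14465 ≈ 18.382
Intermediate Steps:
N = 2654 (N = 2*1327 = 2654)
-3960/(-242) + N/1315 = -3960/(-242) + 2654/1315 = -3960*(-1/242) + 2654*(1/1315) = 180/11 + 2654/1315 = 265894/14465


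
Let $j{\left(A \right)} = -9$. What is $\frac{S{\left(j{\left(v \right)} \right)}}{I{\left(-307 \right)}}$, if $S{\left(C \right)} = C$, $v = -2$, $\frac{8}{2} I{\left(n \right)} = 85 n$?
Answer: $\frac{36}{26095} \approx 0.0013796$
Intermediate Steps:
$I{\left(n \right)} = \frac{85 n}{4}$
$\frac{S{\left(j{\left(v \right)} \right)}}{I{\left(-307 \right)}} = - \frac{9}{\frac{85}{4} \left(-307\right)} = - \frac{9}{- \frac{26095}{4}} = \left(-9\right) \left(- \frac{4}{26095}\right) = \frac{36}{26095}$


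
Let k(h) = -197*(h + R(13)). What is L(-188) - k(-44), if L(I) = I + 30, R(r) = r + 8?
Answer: -4689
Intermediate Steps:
R(r) = 8 + r
k(h) = -4137 - 197*h (k(h) = -197*(h + (8 + 13)) = -197*(h + 21) = -197*(21 + h) = -4137 - 197*h)
L(I) = 30 + I
L(-188) - k(-44) = (30 - 188) - (-4137 - 197*(-44)) = -158 - (-4137 + 8668) = -158 - 1*4531 = -158 - 4531 = -4689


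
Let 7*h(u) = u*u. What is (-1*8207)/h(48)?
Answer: -57449/2304 ≈ -24.934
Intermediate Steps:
h(u) = u**2/7 (h(u) = (u*u)/7 = u**2/7)
(-1*8207)/h(48) = (-1*8207)/(((1/7)*48**2)) = -8207/((1/7)*2304) = -8207/2304/7 = -8207*7/2304 = -57449/2304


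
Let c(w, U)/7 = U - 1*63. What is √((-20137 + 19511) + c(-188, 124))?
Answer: I*√199 ≈ 14.107*I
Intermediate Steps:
c(w, U) = -441 + 7*U (c(w, U) = 7*(U - 1*63) = 7*(U - 63) = 7*(-63 + U) = -441 + 7*U)
√((-20137 + 19511) + c(-188, 124)) = √((-20137 + 19511) + (-441 + 7*124)) = √(-626 + (-441 + 868)) = √(-626 + 427) = √(-199) = I*√199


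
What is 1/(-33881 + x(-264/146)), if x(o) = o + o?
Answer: -73/2473577 ≈ -2.9512e-5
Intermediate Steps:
x(o) = 2*o
1/(-33881 + x(-264/146)) = 1/(-33881 + 2*(-264/146)) = 1/(-33881 + 2*(-264*1/146)) = 1/(-33881 + 2*(-132/73)) = 1/(-33881 - 264/73) = 1/(-2473577/73) = -73/2473577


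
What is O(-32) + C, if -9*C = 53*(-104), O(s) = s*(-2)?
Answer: 6088/9 ≈ 676.44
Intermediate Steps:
O(s) = -2*s
C = 5512/9 (C = -53*(-104)/9 = -⅑*(-5512) = 5512/9 ≈ 612.44)
O(-32) + C = -2*(-32) + 5512/9 = 64 + 5512/9 = 6088/9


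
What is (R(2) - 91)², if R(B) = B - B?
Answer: 8281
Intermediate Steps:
R(B) = 0
(R(2) - 91)² = (0 - 91)² = (-91)² = 8281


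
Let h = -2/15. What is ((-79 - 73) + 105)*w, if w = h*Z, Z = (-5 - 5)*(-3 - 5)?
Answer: 1504/3 ≈ 501.33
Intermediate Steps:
Z = 80 (Z = -10*(-8) = 80)
h = -2/15 (h = -2*1/15 = -2/15 ≈ -0.13333)
w = -32/3 (w = -2/15*80 = -32/3 ≈ -10.667)
((-79 - 73) + 105)*w = ((-79 - 73) + 105)*(-32/3) = (-152 + 105)*(-32/3) = -47*(-32/3) = 1504/3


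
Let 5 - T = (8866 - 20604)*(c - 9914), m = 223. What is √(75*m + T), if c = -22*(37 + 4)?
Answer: I*√126941478 ≈ 11267.0*I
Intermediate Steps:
c = -902 (c = -22*41 = -902)
T = -126958203 (T = 5 - (8866 - 20604)*(-902 - 9914) = 5 - (-11738)*(-10816) = 5 - 1*126958208 = 5 - 126958208 = -126958203)
√(75*m + T) = √(75*223 - 126958203) = √(16725 - 126958203) = √(-126941478) = I*√126941478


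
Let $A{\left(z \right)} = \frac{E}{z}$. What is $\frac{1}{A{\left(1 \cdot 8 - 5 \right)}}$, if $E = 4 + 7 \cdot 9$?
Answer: $\frac{3}{67} \approx 0.044776$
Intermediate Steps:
$E = 67$ ($E = 4 + 63 = 67$)
$A{\left(z \right)} = \frac{67}{z}$
$\frac{1}{A{\left(1 \cdot 8 - 5 \right)}} = \frac{1}{67 \frac{1}{1 \cdot 8 - 5}} = \frac{1}{67 \frac{1}{8 - 5}} = \frac{1}{67 \cdot \frac{1}{3}} = \frac{1}{\frac{67}{3}} = \frac{3}{67}$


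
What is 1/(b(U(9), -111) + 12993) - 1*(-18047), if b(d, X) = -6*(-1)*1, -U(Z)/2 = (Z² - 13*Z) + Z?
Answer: 234592954/12999 ≈ 18047.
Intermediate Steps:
U(Z) = -2*Z² + 24*Z (U(Z) = -2*((Z² - 13*Z) + Z) = -2*(Z² - 12*Z) = -2*Z² + 24*Z)
b(d, X) = 6 (b(d, X) = 6*1 = 6)
1/(b(U(9), -111) + 12993) - 1*(-18047) = 1/(6 + 12993) - 1*(-18047) = 1/12999 + 18047 = 234592954/12999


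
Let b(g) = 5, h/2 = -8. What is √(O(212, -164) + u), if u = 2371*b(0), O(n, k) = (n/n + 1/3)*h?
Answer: √106503/3 ≈ 108.78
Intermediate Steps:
h = -16 (h = 2*(-8) = -16)
O(n, k) = -64/3 (O(n, k) = (n/n + 1/3)*(-16) = (1 + 1*(⅓))*(-16) = (1 + ⅓)*(-16) = (4/3)*(-16) = -64/3)
u = 11855 (u = 2371*5 = 11855)
√(O(212, -164) + u) = √(-64/3 + 11855) = √(35501/3) = √106503/3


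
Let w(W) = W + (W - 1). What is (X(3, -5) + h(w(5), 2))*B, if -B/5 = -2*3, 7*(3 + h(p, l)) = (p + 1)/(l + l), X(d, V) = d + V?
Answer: -975/7 ≈ -139.29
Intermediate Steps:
X(d, V) = V + d
w(W) = -1 + 2*W (w(W) = W + (-1 + W) = -1 + 2*W)
h(p, l) = -3 + (1 + p)/(14*l) (h(p, l) = -3 + ((p + 1)/(l + l))/7 = -3 + ((1 + p)/((2*l)))/7 = -3 + ((1 + p)*(1/(2*l)))/7 = -3 + ((1 + p)/(2*l))/7 = -3 + (1 + p)/(14*l))
B = 30 (B = -(-10)*3 = -5*(-6) = 30)
(X(3, -5) + h(w(5), 2))*B = ((-5 + 3) + (1/14)*(1 + (-1 + 2*5) - 42*2)/2)*30 = (-2 + (1/14)*(1/2)*(1 + (-1 + 10) - 84))*30 = (-2 + (1/14)*(1/2)*(1 + 9 - 84))*30 = (-2 + (1/14)*(1/2)*(-74))*30 = (-2 - 37/14)*30 = -65/14*30 = -975/7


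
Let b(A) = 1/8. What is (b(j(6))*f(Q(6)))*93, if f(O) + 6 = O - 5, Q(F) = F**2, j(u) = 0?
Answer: 2325/8 ≈ 290.63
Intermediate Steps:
f(O) = -11 + O (f(O) = -6 + (O - 5) = -6 + (-5 + O) = -11 + O)
b(A) = 1/8
(b(j(6))*f(Q(6)))*93 = ((-11 + 6**2)/8)*93 = ((-11 + 36)/8)*93 = ((1/8)*25)*93 = (25/8)*93 = 2325/8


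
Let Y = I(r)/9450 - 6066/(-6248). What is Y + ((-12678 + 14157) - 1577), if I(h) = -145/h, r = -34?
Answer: -2434792043/25093530 ≈ -97.029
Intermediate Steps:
Y = 24373897/25093530 (Y = -145/(-34)/9450 - 6066/(-6248) = -145*(-1/34)*(1/9450) - 6066*(-1/6248) = (145/34)*(1/9450) + 3033/3124 = 29/64260 + 3033/3124 = 24373897/25093530 ≈ 0.97132)
Y + ((-12678 + 14157) - 1577) = 24373897/25093530 + ((-12678 + 14157) - 1577) = 24373897/25093530 + (1479 - 1577) = 24373897/25093530 - 98 = -2434792043/25093530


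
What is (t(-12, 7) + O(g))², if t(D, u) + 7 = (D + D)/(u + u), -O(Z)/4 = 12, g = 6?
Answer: 157609/49 ≈ 3216.5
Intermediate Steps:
O(Z) = -48 (O(Z) = -4*12 = -48)
t(D, u) = -7 + D/u (t(D, u) = -7 + (D + D)/(u + u) = -7 + (2*D)/((2*u)) = -7 + (2*D)*(1/(2*u)) = -7 + D/u)
(t(-12, 7) + O(g))² = ((-7 - 12/7) - 48)² = (-61/7 - 48)² = (-397/7)² = 157609/49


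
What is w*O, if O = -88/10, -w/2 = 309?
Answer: 27192/5 ≈ 5438.4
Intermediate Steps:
w = -618 (w = -2*309 = -618)
O = -44/5 (O = -88*⅒ = -44/5 ≈ -8.8000)
w*O = -618*(-44/5) = 27192/5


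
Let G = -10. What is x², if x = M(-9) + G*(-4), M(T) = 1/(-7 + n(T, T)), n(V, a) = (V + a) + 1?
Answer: 919681/576 ≈ 1596.7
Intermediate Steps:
n(V, a) = 1 + V + a
M(T) = 1/(-6 + 2*T) (M(T) = 1/(-7 + (1 + T + T)) = 1/(-7 + (1 + 2*T)) = 1/(-6 + 2*T))
x = 959/24 (x = 1/(2*(-3 - 9)) - 10*(-4) = (½)/(-12) + 40 = (½)*(-1/12) + 40 = -1/24 + 40 = 959/24 ≈ 39.958)
x² = (959/24)² = 919681/576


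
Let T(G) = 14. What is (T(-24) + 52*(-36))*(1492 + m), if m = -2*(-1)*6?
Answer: -2794432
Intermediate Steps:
m = 12 (m = 2*6 = 12)
(T(-24) + 52*(-36))*(1492 + m) = (14 + 52*(-36))*(1492 + 12) = (14 - 1872)*1504 = -1858*1504 = -2794432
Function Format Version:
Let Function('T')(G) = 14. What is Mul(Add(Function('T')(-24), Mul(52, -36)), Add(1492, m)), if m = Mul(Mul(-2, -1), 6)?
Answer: -2794432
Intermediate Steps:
m = 12 (m = Mul(2, 6) = 12)
Mul(Add(Function('T')(-24), Mul(52, -36)), Add(1492, m)) = Mul(Add(14, Mul(52, -36)), Add(1492, 12)) = Mul(Add(14, -1872), 1504) = Mul(-1858, 1504) = -2794432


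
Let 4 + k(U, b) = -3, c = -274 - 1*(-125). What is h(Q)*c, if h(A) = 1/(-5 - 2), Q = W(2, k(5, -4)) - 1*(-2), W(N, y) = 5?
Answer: 149/7 ≈ 21.286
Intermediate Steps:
c = -149 (c = -274 + 125 = -149)
k(U, b) = -7 (k(U, b) = -4 - 3 = -7)
Q = 7 (Q = 5 - 1*(-2) = 5 + 2 = 7)
h(A) = -⅐ (h(A) = 1/(-7) = -⅐)
h(Q)*c = -⅐*(-149) = 149/7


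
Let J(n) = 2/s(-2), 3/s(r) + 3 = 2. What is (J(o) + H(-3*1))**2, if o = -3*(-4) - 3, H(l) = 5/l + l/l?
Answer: 16/9 ≈ 1.7778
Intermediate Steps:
H(l) = 1 + 5/l (H(l) = 5/l + 1 = 1 + 5/l)
o = 9 (o = 12 - 3 = 9)
s(r) = -3 (s(r) = 3/(-3 + 2) = 3/(-1) = 3*(-1) = -3)
J(n) = -2/3 (J(n) = 2/(-3) = 2*(-1/3) = -2/3)
(J(o) + H(-3*1))**2 = (-2/3 + (5 - 3*1)/((-3*1)))**2 = (-2/3 + (5 - 3)/(-3))**2 = (-2/3 - 1/3*2)**2 = (-2/3 - 2/3)**2 = (-4/3)**2 = 16/9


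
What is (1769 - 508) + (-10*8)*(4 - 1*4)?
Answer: 1261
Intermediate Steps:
(1769 - 508) + (-10*8)*(4 - 1*4) = 1261 - 80*(4 - 4) = 1261 - 80*0 = 1261 + 0 = 1261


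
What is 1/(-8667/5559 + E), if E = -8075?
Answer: -1853/14965864 ≈ -0.00012382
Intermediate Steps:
1/(-8667/5559 + E) = 1/(-8667/5559 - 8075) = 1/(-8667*1/5559 - 8075) = 1/(-2889/1853 - 8075) = 1/(-14965864/1853) = -1853/14965864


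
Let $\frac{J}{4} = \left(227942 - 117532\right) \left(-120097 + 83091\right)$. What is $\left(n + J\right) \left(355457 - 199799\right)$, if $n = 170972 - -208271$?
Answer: $-2543911004027826$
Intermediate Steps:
$n = 379243$ ($n = 170972 + 208271 = 379243$)
$J = -16343329840$ ($J = 4 \left(227942 - 117532\right) \left(-120097 + 83091\right) = 4 \cdot 110410 \left(-37006\right) = 4 \left(-4085832460\right) = -16343329840$)
$\left(n + J\right) \left(355457 - 199799\right) = \left(379243 - 16343329840\right) \left(355457 - 199799\right) = \left(-16342950597\right) 155658 = -2543911004027826$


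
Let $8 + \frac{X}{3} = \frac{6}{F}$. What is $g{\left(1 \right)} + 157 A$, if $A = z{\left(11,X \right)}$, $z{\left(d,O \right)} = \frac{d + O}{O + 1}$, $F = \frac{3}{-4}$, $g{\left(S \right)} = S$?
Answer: $\frac{5856}{47} \approx 124.6$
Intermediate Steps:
$F = - \frac{3}{4}$ ($F = 3 \left(- \frac{1}{4}\right) = - \frac{3}{4} \approx -0.75$)
$X = -48$ ($X = -24 + 3 \frac{6}{- \frac{3}{4}} = -24 + 3 \cdot 6 \left(- \frac{4}{3}\right) = -24 + 3 \left(-8\right) = -24 - 24 = -48$)
$z{\left(d,O \right)} = \frac{O + d}{1 + O}$
$A = \frac{37}{47}$ ($A = \frac{-48 + 11}{1 - 48} = \frac{1}{-47} \left(-37\right) = \left(- \frac{1}{47}\right) \left(-37\right) = \frac{37}{47} \approx 0.78723$)
$g{\left(1 \right)} + 157 A = 1 + 157 \cdot \frac{37}{47} = 1 + \frac{5809}{47} = \frac{5856}{47}$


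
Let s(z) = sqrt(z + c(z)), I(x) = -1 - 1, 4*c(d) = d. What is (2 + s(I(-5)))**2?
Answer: (4 + I*sqrt(10))**2/4 ≈ 1.5 + 6.3246*I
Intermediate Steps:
c(d) = d/4
I(x) = -2
s(z) = sqrt(5)*sqrt(z)/2 (s(z) = sqrt(z + z/4) = sqrt(5*z/4) = sqrt(5)*sqrt(z)/2)
(2 + s(I(-5)))**2 = (2 + sqrt(5)*sqrt(-2)/2)**2 = (2 + sqrt(5)*(I*sqrt(2))/2)**2 = (2 + I*sqrt(10)/2)**2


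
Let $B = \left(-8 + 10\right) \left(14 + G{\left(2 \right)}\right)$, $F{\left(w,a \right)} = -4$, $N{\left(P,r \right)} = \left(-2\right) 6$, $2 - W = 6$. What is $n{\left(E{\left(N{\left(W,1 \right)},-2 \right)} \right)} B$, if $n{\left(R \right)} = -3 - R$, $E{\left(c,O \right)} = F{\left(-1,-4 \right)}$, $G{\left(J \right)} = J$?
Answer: $32$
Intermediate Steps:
$W = -4$ ($W = 2 - 6 = -4$)
$N{\left(P,r \right)} = -12$
$E{\left(c,O \right)} = -4$
$B = 32$ ($B = \left(-8 + 10\right) \left(14 + 2\right) = 2 \cdot 16 = 32$)
$n{\left(E{\left(N{\left(W,1 \right)},-2 \right)} \right)} B = \left(-3 - -4\right) 32 = \left(-3 + 4\right) 32 = 1 \cdot 32 = 32$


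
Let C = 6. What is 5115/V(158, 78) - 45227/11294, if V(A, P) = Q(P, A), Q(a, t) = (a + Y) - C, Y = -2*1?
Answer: 2730146/39529 ≈ 69.067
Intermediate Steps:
Y = -2
Q(a, t) = -8 + a (Q(a, t) = (a - 2) - 1*6 = (-2 + a) - 6 = -8 + a)
V(A, P) = -8 + P
5115/V(158, 78) - 45227/11294 = 5115/(-8 + 78) - 45227/11294 = 5115/70 - 45227*1/11294 = 5115*(1/70) - 45227/11294 = 1023/14 - 45227/11294 = 2730146/39529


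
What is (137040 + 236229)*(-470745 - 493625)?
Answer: -359969425530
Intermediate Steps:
(137040 + 236229)*(-470745 - 493625) = 373269*(-964370) = -359969425530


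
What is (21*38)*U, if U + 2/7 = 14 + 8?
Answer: 17328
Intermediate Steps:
U = 152/7 (U = -2/7 + (14 + 8) = -2/7 + 22 = 152/7 ≈ 21.714)
(21*38)*U = (21*38)*(152/7) = 798*(152/7) = 17328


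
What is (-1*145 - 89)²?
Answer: 54756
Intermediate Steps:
(-1*145 - 89)² = (-145 - 89)² = (-234)² = 54756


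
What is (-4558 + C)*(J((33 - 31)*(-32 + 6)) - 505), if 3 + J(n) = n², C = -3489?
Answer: -17671212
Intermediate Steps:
J(n) = -3 + n²
(-4558 + C)*(J((33 - 31)*(-32 + 6)) - 505) = (-4558 - 3489)*((-3 + ((33 - 31)*(-32 + 6))²) - 505) = -8047*((-3 + (2*(-26))²) - 505) = -8047*((-3 + (-52)²) - 505) = -8047*((-3 + 2704) - 505) = -8047*(2701 - 505) = -8047*2196 = -17671212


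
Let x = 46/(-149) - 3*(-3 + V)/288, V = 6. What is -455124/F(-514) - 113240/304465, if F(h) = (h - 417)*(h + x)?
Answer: -26264100399800/19861202428837 ≈ -1.3224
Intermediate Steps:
x = -1621/4768 (x = 46/(-149) - 3*(-3 + 6)/288 = 46*(-1/149) - 3*3*(1/288) = -46/149 - 9*1/288 = -46/149 - 1/32 = -1621/4768 ≈ -0.33997)
F(h) = (-417 + h)*(-1621/4768 + h) (F(h) = (h - 417)*(h - 1621/4768) = (-417 + h)*(-1621/4768 + h))
-455124/F(-514) - 113240/304465 = -455124/(675957/4768 + (-514)² - 1989877/4768*(-514)) - 113240/304465 = -455124/(675957/4768 + 264196 + 511398389/2384) - 113240*1/304465 = -455124/2283159263/4768 - 22648/60893 = -455124*4768/2283159263 - 22648/60893 = -2170031232/2283159263 - 22648/60893 = -26264100399800/19861202428837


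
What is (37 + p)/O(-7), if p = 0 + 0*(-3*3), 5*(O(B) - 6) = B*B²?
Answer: -185/313 ≈ -0.59105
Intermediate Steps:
O(B) = 6 + B³/5 (O(B) = 6 + (B*B²)/5 = 6 + B³/5)
p = 0 (p = 0 + 0*(-9) = 0 + 0 = 0)
(37 + p)/O(-7) = (37 + 0)/(6 + (⅕)*(-7)³) = 37/(6 + (⅕)*(-343)) = 37/(6 - 343/5) = 37/(-313/5) = -5/313*37 = -185/313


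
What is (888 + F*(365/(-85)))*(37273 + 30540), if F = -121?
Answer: 95452781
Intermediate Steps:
(888 + F*(365/(-85)))*(37273 + 30540) = (888 - 44165/(-85))*(37273 + 30540) = (888 - 44165*(-1)/85)*67813 = (888 - 121*(-73/17))*67813 = (888 + 8833/17)*67813 = (23929/17)*67813 = 95452781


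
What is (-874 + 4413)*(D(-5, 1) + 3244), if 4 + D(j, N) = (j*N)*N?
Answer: 11448665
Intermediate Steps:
D(j, N) = -4 + j*N² (D(j, N) = -4 + (j*N)*N = -4 + (N*j)*N = -4 + j*N²)
(-874 + 4413)*(D(-5, 1) + 3244) = (-874 + 4413)*((-4 - 5*1²) + 3244) = 3539*((-4 - 5*1) + 3244) = 3539*((-4 - 5) + 3244) = 3539*(-9 + 3244) = 3539*3235 = 11448665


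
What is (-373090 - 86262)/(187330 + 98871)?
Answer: -459352/286201 ≈ -1.6050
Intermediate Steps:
(-373090 - 86262)/(187330 + 98871) = -459352/286201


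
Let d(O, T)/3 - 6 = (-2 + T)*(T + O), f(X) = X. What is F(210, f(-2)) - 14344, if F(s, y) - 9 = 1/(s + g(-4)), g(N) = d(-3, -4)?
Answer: -5074589/354 ≈ -14335.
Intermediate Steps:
d(O, T) = 18 + 3*(-2 + T)*(O + T) (d(O, T) = 18 + 3*((-2 + T)*(T + O)) = 18 + 3*((-2 + T)*(O + T)) = 18 + 3*(-2 + T)*(O + T))
g(N) = 144 (g(N) = 18 - 6*(-3) - 6*(-4) + 3*(-4)² + 3*(-3)*(-4) = 18 + 18 + 24 + 3*16 + 36 = 18 + 18 + 24 + 48 + 36 = 144)
F(s, y) = 9 + 1/(144 + s) (F(s, y) = 9 + 1/(s + 144) = 9 + 1/(144 + s))
F(210, f(-2)) - 14344 = (1297 + 9*210)/(144 + 210) - 14344 = (1297 + 1890)/354 - 14344 = (1/354)*3187 - 14344 = 3187/354 - 14344 = -5074589/354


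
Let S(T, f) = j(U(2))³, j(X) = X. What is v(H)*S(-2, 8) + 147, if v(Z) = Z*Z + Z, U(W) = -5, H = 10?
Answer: -13603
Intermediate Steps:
v(Z) = Z + Z² (v(Z) = Z² + Z = Z + Z²)
S(T, f) = -125 (S(T, f) = (-5)³ = -125)
v(H)*S(-2, 8) + 147 = (10*(1 + 10))*(-125) + 147 = (10*11)*(-125) + 147 = 110*(-125) + 147 = -13750 + 147 = -13603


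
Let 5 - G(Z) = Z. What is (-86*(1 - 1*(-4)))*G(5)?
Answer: 0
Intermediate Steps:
G(Z) = 5 - Z
(-86*(1 - 1*(-4)))*G(5) = (-86*(1 - 1*(-4)))*(5 - 1*5) = (-86*(1 + 4))*(5 - 5) = -86*5*0 = -430*0 = 0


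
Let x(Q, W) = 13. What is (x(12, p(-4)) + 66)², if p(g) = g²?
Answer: 6241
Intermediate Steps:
(x(12, p(-4)) + 66)² = (13 + 66)² = 79² = 6241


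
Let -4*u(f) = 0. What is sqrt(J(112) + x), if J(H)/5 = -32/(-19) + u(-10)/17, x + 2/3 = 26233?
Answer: sqrt(85256211)/57 ≈ 161.99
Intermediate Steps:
x = 78697/3 (x = -2/3 + 26233 = 78697/3 ≈ 26232.)
u(f) = 0 (u(f) = -1/4*0 = 0)
J(H) = 160/19 (J(H) = 5*(-32/(-19) + 0/17) = 5*(-32*(-1/19) + 0*(1/17)) = 5*(32/19 + 0) = 5*(32/19) = 160/19)
sqrt(J(112) + x) = sqrt(160/19 + 78697/3) = sqrt(1495723/57) = sqrt(85256211)/57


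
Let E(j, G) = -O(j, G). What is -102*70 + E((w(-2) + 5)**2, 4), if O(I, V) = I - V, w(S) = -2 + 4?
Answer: -7185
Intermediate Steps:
w(S) = 2
E(j, G) = G - j (E(j, G) = -(j - G) = G - j)
-102*70 + E((w(-2) + 5)**2, 4) = -102*70 + (4 - (2 + 5)**2) = -7140 + (4 - 1*7**2) = -7140 + (4 - 1*49) = -7140 + (4 - 49) = -7140 - 45 = -7185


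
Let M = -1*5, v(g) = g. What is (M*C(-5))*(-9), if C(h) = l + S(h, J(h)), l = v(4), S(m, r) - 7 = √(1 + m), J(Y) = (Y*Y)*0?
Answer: 495 + 90*I ≈ 495.0 + 90.0*I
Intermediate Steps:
M = -5
J(Y) = 0 (J(Y) = Y²*0 = 0)
S(m, r) = 7 + √(1 + m)
l = 4
C(h) = 11 + √(1 + h) (C(h) = 4 + (7 + √(1 + h)) = 11 + √(1 + h))
(M*C(-5))*(-9) = -5*(11 + √(1 - 5))*(-9) = -5*(11 + √(-4))*(-9) = -5*(11 + 2*I)*(-9) = (-55 - 10*I)*(-9) = 495 + 90*I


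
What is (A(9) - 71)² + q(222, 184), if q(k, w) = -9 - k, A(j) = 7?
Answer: 3865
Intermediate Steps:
(A(9) - 71)² + q(222, 184) = (7 - 71)² + (-9 - 1*222) = (-64)² + (-9 - 222) = 4096 - 231 = 3865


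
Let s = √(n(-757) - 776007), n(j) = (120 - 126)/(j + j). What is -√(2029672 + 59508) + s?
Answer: -2*√522295 + 4*I*√27793127067/757 ≈ -1445.4 + 880.91*I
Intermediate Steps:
n(j) = -3/j (n(j) = -6*1/(2*j) = -3/j)
s = 4*I*√27793127067/757 (s = √(-3/(-757) - 776007) = √(-3*(-1/757) - 776007) = √(3/757 - 776007) = √(-587437296/757) = 4*I*√27793127067/757 ≈ 880.91*I)
-√(2029672 + 59508) + s = -√(2029672 + 59508) + 4*I*√27793127067/757 = -√2089180 + 4*I*√27793127067/757 = -2*√522295 + 4*I*√27793127067/757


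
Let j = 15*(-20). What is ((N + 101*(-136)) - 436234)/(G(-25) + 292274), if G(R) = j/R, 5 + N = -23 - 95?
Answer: -450093/292286 ≈ -1.5399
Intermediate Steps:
N = -123 (N = -5 + (-23 - 95) = -5 - 118 = -123)
j = -300
G(R) = -300/R
((N + 101*(-136)) - 436234)/(G(-25) + 292274) = ((-123 + 101*(-136)) - 436234)/(-300/(-25) + 292274) = ((-123 - 13736) - 436234)/(-300*(-1/25) + 292274) = (-13859 - 436234)/(12 + 292274) = -450093/292286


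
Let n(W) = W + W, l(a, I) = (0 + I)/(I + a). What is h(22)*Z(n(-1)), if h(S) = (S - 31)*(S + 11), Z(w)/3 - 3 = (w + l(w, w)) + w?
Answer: 891/2 ≈ 445.50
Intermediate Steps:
l(a, I) = I/(I + a)
n(W) = 2*W
Z(w) = 21/2 + 6*w (Z(w) = 9 + 3*((w + w/(w + w)) + w) = 9 + 3*((w + w/((2*w))) + w) = 9 + 3*((w + w*(1/(2*w))) + w) = 9 + 3*((w + 1/2) + w) = 9 + 3*((1/2 + w) + w) = 9 + 3*(1/2 + 2*w) = 9 + (3/2 + 6*w) = 21/2 + 6*w)
h(S) = (-31 + S)*(11 + S)
h(22)*Z(n(-1)) = (-341 + 22**2 - 20*22)*(21/2 + 6*(2*(-1))) = (-341 + 484 - 440)*(21/2 + 6*(-2)) = -297*(21/2 - 12) = -297*(-3/2) = 891/2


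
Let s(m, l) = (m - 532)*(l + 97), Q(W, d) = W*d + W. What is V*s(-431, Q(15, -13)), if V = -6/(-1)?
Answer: 479574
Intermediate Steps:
Q(W, d) = W + W*d
s(m, l) = (-532 + m)*(97 + l)
V = 6 (V = -6*(-1) = 6)
V*s(-431, Q(15, -13)) = 6*(-51604 - 7980*(1 - 13) + 97*(-431) + (15*(1 - 13))*(-431)) = 6*(-51604 - 7980*(-12) - 41807 + (15*(-12))*(-431)) = 6*(-51604 - 532*(-180) - 41807 - 180*(-431)) = 6*(-51604 + 95760 - 41807 + 77580) = 6*79929 = 479574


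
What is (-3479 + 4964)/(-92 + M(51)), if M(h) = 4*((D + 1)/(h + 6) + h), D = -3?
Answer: 84645/6376 ≈ 13.276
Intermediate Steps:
M(h) = -8/(6 + h) + 4*h (M(h) = 4*((-3 + 1)/(h + 6) + h) = 4*(-2/(6 + h) + h) = 4*(h - 2/(6 + h)) = -8/(6 + h) + 4*h)
(-3479 + 4964)/(-92 + M(51)) = (-3479 + 4964)/(-92 + 4*(-2 + 51² + 6*51)/(6 + 51)) = 1485/(-92 + 4*(-2 + 2601 + 306)/57) = 1485/(-92 + 4*(1/57)*2905) = 1485/(-92 + 11620/57) = 1485/(6376/57) = 1485*(57/6376) = 84645/6376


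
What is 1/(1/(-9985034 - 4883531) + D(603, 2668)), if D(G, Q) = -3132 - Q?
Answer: -14868565/86237677001 ≈ -0.00017241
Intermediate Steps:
1/(1/(-9985034 - 4883531) + D(603, 2668)) = 1/(1/(-9985034 - 4883531) + (-3132 - 1*2668)) = 1/(1/(-14868565) + (-3132 - 2668)) = 1/(-1/14868565 - 5800) = 1/(-86237677001/14868565) = -14868565/86237677001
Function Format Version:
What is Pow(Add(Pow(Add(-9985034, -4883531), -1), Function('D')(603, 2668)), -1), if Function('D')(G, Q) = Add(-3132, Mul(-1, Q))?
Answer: Rational(-14868565, 86237677001) ≈ -0.00017241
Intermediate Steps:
Pow(Add(Pow(Add(-9985034, -4883531), -1), Function('D')(603, 2668)), -1) = Pow(Add(Pow(Add(-9985034, -4883531), -1), Add(-3132, Mul(-1, 2668))), -1) = Pow(Add(Pow(-14868565, -1), Add(-3132, -2668)), -1) = Pow(Add(Rational(-1, 14868565), -5800), -1) = Pow(Rational(-86237677001, 14868565), -1) = Rational(-14868565, 86237677001)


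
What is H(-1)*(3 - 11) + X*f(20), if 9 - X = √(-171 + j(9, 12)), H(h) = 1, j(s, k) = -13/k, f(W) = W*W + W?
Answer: 3772 - 70*I*√6195 ≈ 3772.0 - 5509.6*I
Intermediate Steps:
f(W) = W + W² (f(W) = W² + W = W + W²)
X = 9 - I*√6195/6 (X = 9 - √(-171 - 13/12) = 9 - √(-2065/12) = 9 - I*√6195/6 ≈ 9.0 - 13.118*I)
H(-1)*(3 - 11) + X*f(20) = 1*(3 - 11) + (9 - I*√6195/6)*(20*(1 + 20)) = 1*(-8) + (9 - I*√6195/6)*(20*21) = -8 + (9 - I*√6195/6)*420 = -8 + (3780 - 70*I*√6195) = 3772 - 70*I*√6195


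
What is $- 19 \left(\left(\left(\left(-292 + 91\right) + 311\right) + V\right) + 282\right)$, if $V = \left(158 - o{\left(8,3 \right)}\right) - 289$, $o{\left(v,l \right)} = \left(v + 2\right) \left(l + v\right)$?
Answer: $-2869$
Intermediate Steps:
$o{\left(v,l \right)} = \left(2 + v\right) \left(l + v\right)$
$V = -241$ ($V = \left(158 - \left(8^{2} + 2 \cdot 3 + 2 \cdot 8 + 3 \cdot 8\right)\right) - 289 = \left(158 - \left(64 + 6 + 16 + 24\right)\right) - 289 = \left(158 - 110\right) - 289 = 48 - 289 = -241$)
$- 19 \left(\left(\left(\left(-292 + 91\right) + 311\right) + V\right) + 282\right) = - 19 \left(\left(\left(\left(-292 + 91\right) + 311\right) - 241\right) + 282\right) = - 19 \left(\left(\left(-201 + 311\right) - 241\right) + 282\right) = - 19 \left(\left(110 - 241\right) + 282\right) = - 19 \left(-131 + 282\right) = \left(-19\right) 151 = -2869$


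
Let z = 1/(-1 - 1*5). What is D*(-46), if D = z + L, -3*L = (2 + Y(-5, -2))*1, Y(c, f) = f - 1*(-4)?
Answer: 69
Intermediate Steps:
Y(c, f) = 4 + f (Y(c, f) = f + 4 = 4 + f)
L = -4/3 (L = -(2 + (4 - 2))/3 = -(2 + 2)/3 = -4/3 ≈ -1.3333)
z = -1/6 (z = 1/(-1 - 5) = 1/(-6) = -1/6 ≈ -0.16667)
D = -3/2 (D = -1/6 - 4/3 = -3/2 ≈ -1.5000)
D*(-46) = -3/2*(-46) = 69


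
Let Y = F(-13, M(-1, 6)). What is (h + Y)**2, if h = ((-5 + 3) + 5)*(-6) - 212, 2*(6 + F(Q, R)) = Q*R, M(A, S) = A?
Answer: 210681/4 ≈ 52670.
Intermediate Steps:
F(Q, R) = -6 + Q*R/2 (F(Q, R) = -6 + (Q*R)/2 = -6 + Q*R/2)
h = -230 (h = (-2 + 5)*(-6) - 212 = 3*(-6) - 212 = -18 - 212 = -230)
Y = 1/2 (Y = -6 + (1/2)*(-13)*(-1) = -6 + 13/2 = 1/2 ≈ 0.50000)
(h + Y)**2 = (-230 + 1/2)**2 = (-459/2)**2 = 210681/4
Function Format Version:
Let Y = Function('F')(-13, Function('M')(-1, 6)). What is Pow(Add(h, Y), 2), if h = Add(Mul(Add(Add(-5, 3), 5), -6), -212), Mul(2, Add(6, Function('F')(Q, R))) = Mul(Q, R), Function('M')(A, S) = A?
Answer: Rational(210681, 4) ≈ 52670.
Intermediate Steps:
Function('F')(Q, R) = Add(-6, Mul(Rational(1, 2), Q, R)) (Function('F')(Q, R) = Add(-6, Mul(Rational(1, 2), Mul(Q, R))) = Add(-6, Mul(Rational(1, 2), Q, R)))
h = -230 (h = Add(Mul(Add(-2, 5), -6), -212) = Add(Mul(3, -6), -212) = Add(-18, -212) = -230)
Y = Rational(1, 2) (Y = Add(-6, Mul(Rational(1, 2), -13, -1)) = Add(-6, Rational(13, 2)) = Rational(1, 2) ≈ 0.50000)
Pow(Add(h, Y), 2) = Pow(Add(-230, Rational(1, 2)), 2) = Pow(Rational(-459, 2), 2) = Rational(210681, 4)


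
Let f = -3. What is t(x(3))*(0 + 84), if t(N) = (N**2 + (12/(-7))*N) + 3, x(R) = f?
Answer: 1440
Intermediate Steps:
x(R) = -3
t(N) = 3 + N**2 - 12*N/7 (t(N) = (N**2 + (12*(-1/7))*N) + 3 = (N**2 - 12*N/7) + 3 = 3 + N**2 - 12*N/7)
t(x(3))*(0 + 84) = (3 + (-3)**2 - 12/7*(-3))*(0 + 84) = (3 + 9 + 36/7)*84 = (120/7)*84 = 1440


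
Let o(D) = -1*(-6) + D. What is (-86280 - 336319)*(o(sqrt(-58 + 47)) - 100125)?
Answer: 42310189281 - 422599*I*sqrt(11) ≈ 4.231e+10 - 1.4016e+6*I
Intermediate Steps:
o(D) = 6 + D
(-86280 - 336319)*(o(sqrt(-58 + 47)) - 100125) = (-86280 - 336319)*((6 + sqrt(-58 + 47)) - 100125) = -422599*((6 + sqrt(-11)) - 100125) = -422599*((6 + I*sqrt(11)) - 100125) = -422599*(-100119 + I*sqrt(11)) = 42310189281 - 422599*I*sqrt(11)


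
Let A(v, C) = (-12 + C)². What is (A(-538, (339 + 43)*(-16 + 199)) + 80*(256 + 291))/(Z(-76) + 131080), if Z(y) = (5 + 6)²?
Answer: 4885214996/131201 ≈ 37235.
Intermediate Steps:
Z(y) = 121 (Z(y) = 11² = 121)
(A(-538, (339 + 43)*(-16 + 199)) + 80*(256 + 291))/(Z(-76) + 131080) = ((-12 + (339 + 43)*(-16 + 199))² + 80*(256 + 291))/(121 + 131080) = ((-12 + 382*183)² + 80*547)/131201 = ((-12 + 69906)² + 43760)*(1/131201) = (69894² + 43760)*(1/131201) = (4885171236 + 43760)*(1/131201) = 4885214996*(1/131201) = 4885214996/131201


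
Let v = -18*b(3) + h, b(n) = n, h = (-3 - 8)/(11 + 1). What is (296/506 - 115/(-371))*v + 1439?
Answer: 521822769/375452 ≈ 1389.9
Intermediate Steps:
h = -11/12 ≈ -0.91667
v = -659/12 (v = -18*3 - 11/12 = -54 - 11/12 = -659/12 ≈ -54.917)
(296/506 - 115/(-371))*v + 1439 = (296/506 - 115/(-371))*(-659/12) + 1439 = (296*(1/506) - 115*(-1/371))*(-659/12) + 1439 = (148/253 + 115/371)*(-659/12) + 1439 = (84003/93863)*(-659/12) + 1439 = -18452659/375452 + 1439 = 521822769/375452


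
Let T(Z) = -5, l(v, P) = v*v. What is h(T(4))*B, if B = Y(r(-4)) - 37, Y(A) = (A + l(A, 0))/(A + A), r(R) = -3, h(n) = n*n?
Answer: -950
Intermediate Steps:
l(v, P) = v²
h(n) = n²
Y(A) = (A + A²)/(2*A) (Y(A) = (A + A²)/(A + A) = (A + A²)/((2*A)) = (A + A²)*(1/(2*A)) = (A + A²)/(2*A))
B = -38 (B = (½ + (½)*(-3)) - 37 = (½ - 3/2) - 37 = -1 - 37 = -38)
h(T(4))*B = (-5)²*(-38) = 25*(-38) = -950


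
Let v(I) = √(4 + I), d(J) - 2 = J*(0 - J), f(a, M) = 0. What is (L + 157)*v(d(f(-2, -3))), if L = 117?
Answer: 274*√6 ≈ 671.16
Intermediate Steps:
d(J) = 2 - J² (d(J) = 2 + J*(0 - J) = 2 + J*(-J) = 2 - J²)
(L + 157)*v(d(f(-2, -3))) = (117 + 157)*√(4 + (2 - 1*0²)) = 274*√(4 + (2 - 1*0)) = 274*√(4 + (2 + 0)) = 274*√(4 + 2) = 274*√6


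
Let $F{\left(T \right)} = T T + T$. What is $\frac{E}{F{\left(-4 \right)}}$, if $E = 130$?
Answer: $\frac{65}{6} \approx 10.833$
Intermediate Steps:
$F{\left(T \right)} = T + T^{2}$ ($F{\left(T \right)} = T^{2} + T = T + T^{2}$)
$\frac{E}{F{\left(-4 \right)}} = \frac{130}{\left(-4\right) \left(1 - 4\right)} = \frac{130}{\left(-4\right) \left(-3\right)} = \frac{130}{12} = 130 \cdot \frac{1}{12} = \frac{65}{6}$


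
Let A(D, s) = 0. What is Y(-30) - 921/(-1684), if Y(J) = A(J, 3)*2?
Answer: 921/1684 ≈ 0.54691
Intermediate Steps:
Y(J) = 0 (Y(J) = 0*2 = 0)
Y(-30) - 921/(-1684) = 0 - 921/(-1684) = 0 - 921*(-1)/1684 = 0 - 1*(-921/1684) = 0 + 921/1684 = 921/1684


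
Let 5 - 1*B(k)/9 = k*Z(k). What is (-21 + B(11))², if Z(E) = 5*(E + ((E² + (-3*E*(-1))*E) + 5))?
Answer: 61244370576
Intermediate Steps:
Z(E) = 25 + 5*E + 20*E² (Z(E) = 5*(E + ((E² + (3*E)*E) + 5)) = 5*(E + ((E² + 3*E²) + 5)) = 5*(E + (4*E² + 5)) = 5*(E + (5 + 4*E²)) = 5*(5 + E + 4*E²) = 25 + 5*E + 20*E²)
B(k) = 45 - 9*k*(25 + 5*k + 20*k²)
(-21 + B(11))² = (-21 + (45 - 45*11*(5 + 11 + 4*11²)))² = (-21 + (45 - 45*11*(5 + 11 + 4*121)))² = (-21 + (45 - 45*11*(5 + 11 + 484)))² = (-21 + (45 - 45*11*500))² = (-21 + (45 - 247500))² = (-21 - 247455)² = (-247476)² = 61244370576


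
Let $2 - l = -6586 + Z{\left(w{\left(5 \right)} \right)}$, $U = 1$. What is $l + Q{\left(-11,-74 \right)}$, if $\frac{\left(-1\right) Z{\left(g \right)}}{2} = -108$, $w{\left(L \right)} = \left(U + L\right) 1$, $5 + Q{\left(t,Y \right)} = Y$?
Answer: $6293$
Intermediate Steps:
$Q{\left(t,Y \right)} = -5 + Y$
$w{\left(L \right)} = 1 + L$ ($w{\left(L \right)} = \left(1 + L\right) 1 = 1 + L$)
$Z{\left(g \right)} = 216$ ($Z{\left(g \right)} = \left(-2\right) \left(-108\right) = 216$)
$l = 6372$ ($l = 2 - \left(-6586 + 216\right) = 2 - -6370 = 2 + 6370 = 6372$)
$l + Q{\left(-11,-74 \right)} = 6372 - 79 = 6293$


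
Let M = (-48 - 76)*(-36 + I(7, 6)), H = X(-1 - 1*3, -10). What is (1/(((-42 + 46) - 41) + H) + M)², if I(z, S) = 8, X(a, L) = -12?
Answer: 28943196129/2401 ≈ 1.2055e+7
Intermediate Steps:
H = -12
M = 3472 (M = (-48 - 76)*(-36 + 8) = -124*(-28) = 3472)
(1/(((-42 + 46) - 41) + H) + M)² = (1/(((-42 + 46) - 41) - 12) + 3472)² = (1/((4 - 41) - 12) + 3472)² = (1/(-37 - 12) + 3472)² = (1/(-49) + 3472)² = (-1/49 + 3472)² = (170127/49)² = 28943196129/2401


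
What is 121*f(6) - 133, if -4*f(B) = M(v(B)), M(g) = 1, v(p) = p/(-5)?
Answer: -653/4 ≈ -163.25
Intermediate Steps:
v(p) = -p/5 (v(p) = p*(-⅕) = -p/5)
f(B) = -¼ (f(B) = -¼*1 = -¼)
121*f(6) - 133 = 121*(-¼) - 133 = -121/4 - 133 = -653/4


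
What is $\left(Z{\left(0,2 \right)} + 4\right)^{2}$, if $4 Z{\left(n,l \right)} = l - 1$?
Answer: $\frac{289}{16} \approx 18.063$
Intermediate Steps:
$Z{\left(n,l \right)} = - \frac{1}{4} + \frac{l}{4}$ ($Z{\left(n,l \right)} = \frac{l - 1}{4} = \frac{-1 + l}{4} = - \frac{1}{4} + \frac{l}{4}$)
$\left(Z{\left(0,2 \right)} + 4\right)^{2} = \left(\left(- \frac{1}{4} + \frac{1}{4} \cdot 2\right) + 4\right)^{2} = \left(\left(- \frac{1}{4} + \frac{1}{2}\right) + 4\right)^{2} = \left(\frac{1}{4} + 4\right)^{2} = \left(\frac{17}{4}\right)^{2} = \frac{289}{16}$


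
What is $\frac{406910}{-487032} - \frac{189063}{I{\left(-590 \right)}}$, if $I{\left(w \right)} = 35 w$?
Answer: $\frac{426923671}{51312300} \approx 8.3201$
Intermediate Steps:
$\frac{406910}{-487032} - \frac{189063}{I{\left(-590 \right)}} = \frac{406910}{-487032} - \frac{189063}{35 \left(-590\right)} = 406910 \left(- \frac{1}{487032}\right) - \frac{189063}{-20650} = - \frac{29065}{34788} - - \frac{27009}{2950} = - \frac{29065}{34788} + \frac{27009}{2950} = \frac{426923671}{51312300}$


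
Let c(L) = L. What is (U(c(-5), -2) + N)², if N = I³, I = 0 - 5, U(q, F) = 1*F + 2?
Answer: 15625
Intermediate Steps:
U(q, F) = 2 + F (U(q, F) = F + 2 = 2 + F)
I = -5
N = -125 (N = (-5)³ = -125)
(U(c(-5), -2) + N)² = ((2 - 2) - 125)² = (0 - 125)² = (-125)² = 15625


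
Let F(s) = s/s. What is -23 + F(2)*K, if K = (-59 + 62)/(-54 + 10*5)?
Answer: -95/4 ≈ -23.750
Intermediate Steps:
K = -¾ (K = 3/(-54 + 50) = 3/(-4) = 3*(-¼) = -¾ ≈ -0.75000)
F(s) = 1
-23 + F(2)*K = -23 + 1*(-¾) = -23 - ¾ = -95/4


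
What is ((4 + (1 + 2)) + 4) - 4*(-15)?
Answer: 71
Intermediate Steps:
((4 + (1 + 2)) + 4) - 4*(-15) = ((4 + 3) + 4) + 60 = (7 + 4) + 60 = 11 + 60 = 71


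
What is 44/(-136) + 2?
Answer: 57/34 ≈ 1.6765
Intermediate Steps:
44/(-136) + 2 = -1/136*44 + 2 = -11/34 + 2 = 57/34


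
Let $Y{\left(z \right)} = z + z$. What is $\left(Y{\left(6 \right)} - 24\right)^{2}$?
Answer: $144$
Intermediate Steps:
$Y{\left(z \right)} = 2 z$
$\left(Y{\left(6 \right)} - 24\right)^{2} = \left(2 \cdot 6 - 24\right)^{2} = \left(12 - 24\right)^{2} = \left(-12\right)^{2} = 144$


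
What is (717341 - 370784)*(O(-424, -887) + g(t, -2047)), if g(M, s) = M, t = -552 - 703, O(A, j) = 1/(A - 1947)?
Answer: -1031217088542/2371 ≈ -4.3493e+8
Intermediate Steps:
O(A, j) = 1/(-1947 + A)
t = -1255
(717341 - 370784)*(O(-424, -887) + g(t, -2047)) = (717341 - 370784)*(1/(-1947 - 424) - 1255) = 346557*(1/(-2371) - 1255) = 346557*(-1/2371 - 1255) = 346557*(-2975606/2371) = -1031217088542/2371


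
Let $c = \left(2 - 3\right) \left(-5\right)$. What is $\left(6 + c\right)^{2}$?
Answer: $121$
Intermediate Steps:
$c = 5$ ($c = \left(-1\right) \left(-5\right) = 5$)
$\left(6 + c\right)^{2} = \left(6 + 5\right)^{2} = 11^{2} = 121$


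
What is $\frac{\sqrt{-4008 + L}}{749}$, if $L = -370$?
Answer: $\frac{i \sqrt{4378}}{749} \approx 0.08834 i$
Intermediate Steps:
$\frac{\sqrt{-4008 + L}}{749} = \frac{\sqrt{-4008 - 370}}{749} = \sqrt{-4378} \cdot \frac{1}{749} = i \sqrt{4378} \cdot \frac{1}{749} = \frac{i \sqrt{4378}}{749}$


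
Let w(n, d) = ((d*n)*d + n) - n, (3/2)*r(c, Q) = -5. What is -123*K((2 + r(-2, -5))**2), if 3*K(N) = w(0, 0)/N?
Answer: 0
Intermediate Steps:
r(c, Q) = -10/3 (r(c, Q) = (2/3)*(-5) = -10/3)
w(n, d) = n*d**2 (w(n, d) = (n*d**2 + n) - n = (n + n*d**2) - n = n*d**2)
K(N) = 0 (K(N) = ((0*0**2)/N)/3 = ((0*0)/N)/3 = (0/N)/3 = (1/3)*0 = 0)
-123*K((2 + r(-2, -5))**2) = -123*0 = 0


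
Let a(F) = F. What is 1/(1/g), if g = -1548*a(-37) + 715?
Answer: 57991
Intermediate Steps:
g = 57991 (g = -1548*(-37) + 715 = 57276 + 715 = 57991)
1/(1/g) = 1/(1/57991) = 57991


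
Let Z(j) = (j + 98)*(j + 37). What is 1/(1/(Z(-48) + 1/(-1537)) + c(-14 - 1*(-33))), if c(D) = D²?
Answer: 845351/305170174 ≈ 0.0027701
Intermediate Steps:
Z(j) = (37 + j)*(98 + j) (Z(j) = (98 + j)*(37 + j) = (37 + j)*(98 + j))
1/(1/(Z(-48) + 1/(-1537)) + c(-14 - 1*(-33))) = 1/(1/((3626 + (-48)² + 135*(-48)) + 1/(-1537)) + (-14 - 1*(-33))²) = 1/(1/((3626 + 2304 - 6480) - 1/1537) + (-14 + 33)²) = 1/(1/(-550 - 1/1537) + 19²) = 1/(1/(-845351/1537) + 361) = 1/(-1537/845351 + 361) = 1/(305170174/845351) = 845351/305170174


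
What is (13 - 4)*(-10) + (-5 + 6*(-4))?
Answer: -119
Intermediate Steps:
(13 - 4)*(-10) + (-5 + 6*(-4)) = 9*(-10) + (-5 - 24) = -90 - 29 = -119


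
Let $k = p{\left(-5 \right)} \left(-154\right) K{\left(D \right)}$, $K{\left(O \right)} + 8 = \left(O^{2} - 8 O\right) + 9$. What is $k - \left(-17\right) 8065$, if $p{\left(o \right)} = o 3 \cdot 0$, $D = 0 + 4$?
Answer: $137105$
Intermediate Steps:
$D = 4$
$K{\left(O \right)} = 1 + O^{2} - 8 O$ ($K{\left(O \right)} = -8 + \left(\left(O^{2} - 8 O\right) + 9\right) = -8 + \left(9 + O^{2} - 8 O\right) = 1 + O^{2} - 8 O$)
$p{\left(o \right)} = 0$ ($p{\left(o \right)} = 3 o 0 = 0$)
$k = 0$ ($k = 0 \left(-154\right) \left(1 + 4^{2} - 32\right) = 0 \left(1 + 16 - 32\right) = 0 \left(-15\right) = 0$)
$k - \left(-17\right) 8065 = 0 - \left(-17\right) 8065 = 0 - -137105 = 0 + 137105 = 137105$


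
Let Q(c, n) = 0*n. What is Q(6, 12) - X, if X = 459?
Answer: -459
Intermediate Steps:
Q(c, n) = 0
Q(6, 12) - X = 0 - 1*459 = 0 - 459 = -459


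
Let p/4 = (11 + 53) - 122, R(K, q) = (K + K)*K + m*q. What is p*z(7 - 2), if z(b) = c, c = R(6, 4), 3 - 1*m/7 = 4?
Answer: -10208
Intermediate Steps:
m = -7 (m = 21 - 7*4 = 21 - 28 = -7)
R(K, q) = -7*q + 2*K² (R(K, q) = (K + K)*K - 7*q = (2*K)*K - 7*q = 2*K² - 7*q = -7*q + 2*K²)
c = 44 (c = -7*4 + 2*6² = -28 + 2*36 = -28 + 72 = 44)
z(b) = 44
p = -232 (p = 4*((11 + 53) - 122) = 4*(64 - 122) = 4*(-58) = -232)
p*z(7 - 2) = -232*44 = -10208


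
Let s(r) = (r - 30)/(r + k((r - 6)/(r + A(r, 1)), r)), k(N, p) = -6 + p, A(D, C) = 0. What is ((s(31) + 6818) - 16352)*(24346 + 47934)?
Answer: -4823813605/7 ≈ -6.8912e+8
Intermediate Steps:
s(r) = (-30 + r)/(-6 + 2*r) (s(r) = (r - 30)/(r + (-6 + r)) = (-30 + r)/(-6 + 2*r))
((s(31) + 6818) - 16352)*(24346 + 47934) = (((-30 + 31)/(2*(-3 + 31)) + 6818) - 16352)*(24346 + 47934) = (((1/2)*1/28 + 6818) - 16352)*72280 = (((1/2)*(1/28)*1 + 6818) - 16352)*72280 = ((1/56 + 6818) - 16352)*72280 = (381809/56 - 16352)*72280 = -533903/56*72280 = -4823813605/7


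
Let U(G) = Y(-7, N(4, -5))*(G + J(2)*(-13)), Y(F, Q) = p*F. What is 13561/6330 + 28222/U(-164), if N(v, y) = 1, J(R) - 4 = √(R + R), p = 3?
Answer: 13753459/1787170 ≈ 7.6957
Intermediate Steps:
J(R) = 4 + √2*√R (J(R) = 4 + √(R + R) = 4 + √(2*R) = 4 + √2*√R)
Y(F, Q) = 3*F
U(G) = 1638 - 21*G (U(G) = (3*(-7))*(G + (4 + √2*√2)*(-13)) = -21*(G + (4 + 2)*(-13)) = -21*(G + 6*(-13)) = -21*(G - 78) = -21*(-78 + G) = 1638 - 21*G)
13561/6330 + 28222/U(-164) = 13561/6330 + 28222/(1638 - 21*(-164)) = 13561*(1/6330) + 28222/(1638 + 3444) = 13561/6330 + 28222/5082 = 13561/6330 + 28222*(1/5082) = 13561/6330 + 14111/2541 = 13753459/1787170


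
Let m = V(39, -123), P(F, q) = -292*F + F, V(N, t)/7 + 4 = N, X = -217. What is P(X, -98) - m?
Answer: 62902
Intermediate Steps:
V(N, t) = -28 + 7*N
P(F, q) = -291*F
m = 245 (m = -28 + 7*39 = -28 + 273 = 245)
P(X, -98) - m = -291*(-217) - 1*245 = 63147 - 245 = 62902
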